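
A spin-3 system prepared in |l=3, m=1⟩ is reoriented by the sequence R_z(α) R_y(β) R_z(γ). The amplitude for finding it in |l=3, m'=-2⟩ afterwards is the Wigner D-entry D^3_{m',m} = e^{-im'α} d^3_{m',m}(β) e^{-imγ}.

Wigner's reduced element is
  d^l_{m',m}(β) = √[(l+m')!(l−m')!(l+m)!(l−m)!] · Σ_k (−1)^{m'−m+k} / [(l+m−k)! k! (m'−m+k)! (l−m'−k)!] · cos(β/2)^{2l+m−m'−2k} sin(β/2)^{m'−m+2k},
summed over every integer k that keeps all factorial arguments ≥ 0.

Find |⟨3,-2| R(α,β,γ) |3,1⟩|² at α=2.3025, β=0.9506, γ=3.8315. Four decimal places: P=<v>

P=0.1366

Split into d^3_{-2,1}(β=0.9506) × two z-phases.
Half-angle: c=0.889155, s=0.457605. N=√(1·120·24·2)=75.894664
The bounds max(0,m−m')=3 and min(l+m,l−m')=4 give 2 terms
  k=3: (−1)^0·75.8947/(12)·0.8892^3·0.4576^3 = +0.426026
  k=4: (−1)^1·75.8947/(24)·0.8892^1·0.4576^5 = -0.056420
d^3_{-2,1}(0.9506) = +0.426026 -0.056420 = +0.369606
|D^3_{-2,1}|² = |d^3_{-2,1}(β)|² = (+0.369606)² = 0.136609 (the z-rotation phases have unit modulus)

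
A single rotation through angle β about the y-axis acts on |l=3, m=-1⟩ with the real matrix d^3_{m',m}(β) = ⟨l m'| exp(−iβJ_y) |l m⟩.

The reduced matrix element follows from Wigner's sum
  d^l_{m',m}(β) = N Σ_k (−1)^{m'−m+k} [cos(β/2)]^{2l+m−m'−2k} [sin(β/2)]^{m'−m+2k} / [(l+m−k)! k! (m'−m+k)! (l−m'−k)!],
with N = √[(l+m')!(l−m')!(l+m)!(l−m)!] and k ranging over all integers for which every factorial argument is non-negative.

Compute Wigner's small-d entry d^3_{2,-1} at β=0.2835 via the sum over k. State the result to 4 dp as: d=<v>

d=-0.0171

d^3_{2,-1}(β=0.2835) via Wigner's sum:
With c≡cos(β/2)=0.989970 and s≡sin(β/2)=0.141276, N=[120·1·2·24]^{1/2}=75.894664
k: max(0,(-1)−(2))=0 … min(3+(-1),3−(2))=1
  k=0: (−1)^3·75.8947/(12)·0.9900^3·0.1413^3 = -0.017302
  k=1: (−1)^4·75.8947/(24)·0.9900^1·0.1413^5 = +0.000176
d^3_{2,-1}(0.2835) = -0.017302 +0.000176 = -0.017126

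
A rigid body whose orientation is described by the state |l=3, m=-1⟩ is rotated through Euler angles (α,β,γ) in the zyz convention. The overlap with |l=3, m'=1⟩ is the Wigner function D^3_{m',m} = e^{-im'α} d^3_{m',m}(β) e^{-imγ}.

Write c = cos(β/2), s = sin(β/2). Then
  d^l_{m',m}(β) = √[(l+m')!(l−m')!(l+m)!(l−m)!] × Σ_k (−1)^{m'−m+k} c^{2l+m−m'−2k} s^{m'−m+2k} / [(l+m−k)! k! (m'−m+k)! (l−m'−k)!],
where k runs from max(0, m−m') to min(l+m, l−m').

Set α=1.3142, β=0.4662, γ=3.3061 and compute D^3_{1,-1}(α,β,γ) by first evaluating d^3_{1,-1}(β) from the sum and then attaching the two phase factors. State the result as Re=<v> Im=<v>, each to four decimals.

Re=-0.1085 Im=0.2423

D^3_{1,-1}(1.3142,0.4662,3.3061) = e^{-i·1·1.3142}·d^3_{1,-1}(0.4662)·e^{-i·-1·3.3061}. Compute d first:
Half-angle: c=0.972955, s=0.230995. N=√(24·2·2·24)=48.000000
k: max(0,(-1)−(1))=0 … min(3+(-1),3−(1))=2
  k=0: (−1)^2·48.0000/(8)·0.9730^4·0.2310^2 = +0.286897
  k=1: (−1)^3·48.0000/(6)·0.9730^2·0.2310^4 = -0.021562
  k=2: (−1)^4·48.0000/(48)·0.9730^0·0.2310^6 = +0.000152
d^3_{1,-1}(0.4662) = +0.286897 -0.021562 +0.000152 = +0.265488
Attach z-rotation phases: D = e^{-i(1)(1.3142)}·(+0.265488)·e^{-i(-1)(3.3061)} = -0.108523+0.242294i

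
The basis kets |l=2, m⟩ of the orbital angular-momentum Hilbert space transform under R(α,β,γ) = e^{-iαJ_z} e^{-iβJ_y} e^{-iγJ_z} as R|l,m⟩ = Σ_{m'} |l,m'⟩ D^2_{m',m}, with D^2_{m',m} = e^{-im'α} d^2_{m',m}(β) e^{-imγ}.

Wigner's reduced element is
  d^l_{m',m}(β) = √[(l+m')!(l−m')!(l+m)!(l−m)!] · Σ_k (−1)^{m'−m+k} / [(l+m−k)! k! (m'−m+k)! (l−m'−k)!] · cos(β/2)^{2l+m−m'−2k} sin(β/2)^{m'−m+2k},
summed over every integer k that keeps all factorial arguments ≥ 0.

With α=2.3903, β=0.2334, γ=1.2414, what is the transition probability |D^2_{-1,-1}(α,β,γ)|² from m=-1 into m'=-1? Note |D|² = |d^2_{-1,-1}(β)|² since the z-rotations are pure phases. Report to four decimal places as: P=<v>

Split into d^2_{-1,-1}(β=0.2334) × two z-phases.
c=cos(0.2334/2)=0.993198, s=sin(0.2334/2)=0.116435; N=√[1·6·1·6]=6.000000
k: max(0,(-1)−(-1))=0 … min(2+(-1),2−(-1))=1
  k=0: (−1)^0·6.0000/(6)·0.9932^4·0.1164^0 = +0.973069
  k=1: (−1)^1·6.0000/(2)·0.9932^2·0.1164^2 = -0.040120
d^2_{-1,-1}(0.2334) = +0.973069 -0.040120 = +0.932949
|D^2_{-1,-1}|² = |d^2_{-1,-1}(β)|² = (+0.932949)² = 0.870394 (the z-rotation phases have unit modulus)

P=0.8704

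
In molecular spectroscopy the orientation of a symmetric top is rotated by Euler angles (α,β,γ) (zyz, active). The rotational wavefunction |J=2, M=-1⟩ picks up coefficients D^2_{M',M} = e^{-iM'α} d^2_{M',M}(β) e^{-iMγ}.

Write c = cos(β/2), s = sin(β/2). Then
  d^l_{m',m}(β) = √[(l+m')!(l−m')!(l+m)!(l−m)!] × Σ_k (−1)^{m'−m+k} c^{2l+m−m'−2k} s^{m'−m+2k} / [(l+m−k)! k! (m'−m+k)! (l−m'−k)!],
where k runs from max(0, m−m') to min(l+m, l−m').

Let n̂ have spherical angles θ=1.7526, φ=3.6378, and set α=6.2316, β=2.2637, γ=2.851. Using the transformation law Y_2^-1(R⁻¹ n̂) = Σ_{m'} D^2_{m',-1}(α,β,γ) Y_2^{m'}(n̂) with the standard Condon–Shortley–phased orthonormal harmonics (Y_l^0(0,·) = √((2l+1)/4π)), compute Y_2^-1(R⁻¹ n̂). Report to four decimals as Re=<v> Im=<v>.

Need the full column D^2_{m',-1} for m'=−2..2 at α=6.2316, β=2.2637, γ=2.851.
cos(β/2)=0.424986, sin(β/2)=0.905200
d^2_{-2,-1}: single k=1 term ⇒ +0.138963;  D = -0.128328+0.053315i
d^2_{-1,-1}: k∈[0..1] ⇒ +0.032621 -0.443976 = -0.411355;  D = +0.387507-0.138026i
d^2_{0,-1}: k∈[0..1] ⇒ -0.170194 +0.772118 = +0.601924;  D = -0.576688+0.172463i
d^2_{1,-1}: k∈[0..1] ⇒ +0.443976 -0.671395 = -0.227419;  D = +0.220954-0.053839i
d^2_{2,-1}: single k=0 term ⇒ -0.630432;  D = +0.619392-0.117466i
Y_2^{m'}(θ=1.7526,φ=3.6378) and Σ D·Y over m':
  (-0.1283+0.0533i)·(+0.2043-0.3129i)  (+0.3875-0.1380i)·(+0.1208-0.0654i)  (-0.5767+0.1725i)·(-0.2845+0.0000i)  (+0.2210-0.0538i)·(-0.1208-0.0654i)  (+0.6194-0.1175i)·(+0.2043+0.3129i)
Y_2^-1(R⁻¹ n̂) = +0.325356+0.121812i

Re=0.3254 Im=0.1218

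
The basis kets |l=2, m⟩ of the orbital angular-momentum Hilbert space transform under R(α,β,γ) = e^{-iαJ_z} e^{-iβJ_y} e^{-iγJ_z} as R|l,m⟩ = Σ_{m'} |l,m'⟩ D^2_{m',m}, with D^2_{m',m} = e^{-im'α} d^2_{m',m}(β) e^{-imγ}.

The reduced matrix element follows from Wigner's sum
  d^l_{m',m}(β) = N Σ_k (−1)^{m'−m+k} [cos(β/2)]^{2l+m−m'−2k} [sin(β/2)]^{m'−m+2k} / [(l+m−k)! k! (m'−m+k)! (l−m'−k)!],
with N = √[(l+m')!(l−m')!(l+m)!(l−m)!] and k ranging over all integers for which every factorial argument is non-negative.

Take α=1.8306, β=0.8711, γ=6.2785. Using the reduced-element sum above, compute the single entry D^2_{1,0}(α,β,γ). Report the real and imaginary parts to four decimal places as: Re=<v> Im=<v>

Split into d^2_{1,0}(β=0.8711) × two z-phases.
c=cos(0.8711/2)=0.906638, s=sin(0.8711/2)=0.421909; N=√[6·1·2·2]=4.898979
Admissible k: 0..1 (factorial args all ≥0)
  k=0: (−1)^1·4.8990/(2)·0.9066^3·0.4219^1 = -0.770188
  k=1: (−1)^2·4.8990/(2)·0.9066^1·0.4219^3 = +0.166789
d^2_{1,0}(0.8711) = -0.770188 +0.166789 = -0.603399
Attach z-rotation phases: D = e^{-i(1)(1.8306)}·(-0.603399)·e^{-i(0)(6.2785)} = +0.155008+0.583149i

Re=0.1550 Im=0.5831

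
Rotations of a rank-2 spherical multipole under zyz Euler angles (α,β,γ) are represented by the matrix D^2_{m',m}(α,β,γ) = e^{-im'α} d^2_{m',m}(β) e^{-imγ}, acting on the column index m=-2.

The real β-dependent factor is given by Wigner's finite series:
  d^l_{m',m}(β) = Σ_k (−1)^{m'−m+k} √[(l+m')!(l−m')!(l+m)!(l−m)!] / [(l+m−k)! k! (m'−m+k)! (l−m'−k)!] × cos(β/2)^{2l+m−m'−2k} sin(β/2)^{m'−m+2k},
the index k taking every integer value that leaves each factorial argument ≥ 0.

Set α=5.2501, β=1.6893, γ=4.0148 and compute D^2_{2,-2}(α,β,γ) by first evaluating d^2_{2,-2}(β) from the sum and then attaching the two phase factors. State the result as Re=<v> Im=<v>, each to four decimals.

Re=-0.2448 Im=-0.1944

Split into d^2_{2,-2}(β=1.6893) × two z-phases.
c=cos(1.6893/2)=0.663993, s=sin(1.6893/2)=0.747739; N=√[24·1·1·24]=24.000000
The bounds max(0,m−m')=0 and min(l+m,l−m')=0 give 1 term
  k=0: (−1)^4·24.0000/(24)·0.6640^0·0.7477^4 = +0.312608
d^2_{2,-2}(1.6893) = +0.312608
Phases: e^{-i·(2)·5.2501}=-0.475361+0.879791i, e^{-i·(-2)·4.0148}=-0.174717+0.984619i ⇒ D=-0.244836-0.194368i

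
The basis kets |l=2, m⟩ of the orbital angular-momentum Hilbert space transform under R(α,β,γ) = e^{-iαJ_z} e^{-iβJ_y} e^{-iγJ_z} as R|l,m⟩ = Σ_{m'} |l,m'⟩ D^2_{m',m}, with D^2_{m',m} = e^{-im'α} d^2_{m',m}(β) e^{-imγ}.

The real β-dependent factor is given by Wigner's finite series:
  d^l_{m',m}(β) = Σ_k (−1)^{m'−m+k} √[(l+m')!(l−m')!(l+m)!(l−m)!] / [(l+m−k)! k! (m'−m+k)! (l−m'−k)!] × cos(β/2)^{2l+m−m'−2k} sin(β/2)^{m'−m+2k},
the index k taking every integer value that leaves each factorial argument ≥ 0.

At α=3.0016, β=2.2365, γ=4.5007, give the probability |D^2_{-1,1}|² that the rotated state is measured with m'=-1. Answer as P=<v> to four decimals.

First d^2_{-1,1}(β=2.2365), then the phase factors e^{-i(-1)α} and e^{-i(1)γ}:
c=cos(2.2365/2)=0.437257, s=sin(2.2365/2)=0.899337; N=√[1·6·6·1]=6.000000
k∈{2,3} keeps every argument non-negative
  k=2: (−1)^0·6.0000/(2)·0.4373^2·0.8993^2 = +0.463916
  k=3: (−1)^1·6.0000/(6)·0.4373^0·0.8993^4 = -0.654168
d^2_{-1,1}(2.2365) = +0.463916 -0.654168 = -0.190252
|D^2_{-1,1}|² = |d^2_{-1,1}(β)|² = (-0.190252)² = 0.036196 (the z-rotation phases have unit modulus)

P=0.0362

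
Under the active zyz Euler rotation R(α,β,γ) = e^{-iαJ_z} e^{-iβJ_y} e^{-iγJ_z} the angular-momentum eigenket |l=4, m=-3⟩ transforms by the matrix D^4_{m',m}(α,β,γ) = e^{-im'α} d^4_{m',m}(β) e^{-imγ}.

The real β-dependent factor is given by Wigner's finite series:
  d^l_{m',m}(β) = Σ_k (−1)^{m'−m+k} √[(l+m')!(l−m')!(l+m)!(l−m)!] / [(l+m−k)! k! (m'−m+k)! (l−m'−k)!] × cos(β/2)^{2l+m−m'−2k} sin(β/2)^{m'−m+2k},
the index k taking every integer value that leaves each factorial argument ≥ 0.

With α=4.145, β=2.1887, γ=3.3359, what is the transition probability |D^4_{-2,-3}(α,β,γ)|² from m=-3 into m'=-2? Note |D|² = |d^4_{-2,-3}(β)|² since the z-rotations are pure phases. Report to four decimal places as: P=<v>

First d^4_{-2,-3}(β=2.1887), then the phase factors e^{-i(-2)α} and e^{-i(-3)γ}:
With c≡cos(β/2)=0.458624 and s≡sin(β/2)=0.888630, N=[2·720·1·5040]^{1/2}=2693.993318
k∈{0,1} keeps every argument non-negative
  k=0: (−1)^1·2693.9933/(720)·0.4586^7·0.8886^1 = -0.014190
  k=1: (−1)^2·2693.9933/(240)·0.4586^5·0.8886^3 = +0.159821
d^4_{-2,-3}(2.1887) = -0.014190 +0.159821 = +0.145631
|D^4_{-2,-3}|² = |d^4_{-2,-3}(β)|² = (+0.145631)² = 0.021208 (the z-rotation phases have unit modulus)

P=0.0212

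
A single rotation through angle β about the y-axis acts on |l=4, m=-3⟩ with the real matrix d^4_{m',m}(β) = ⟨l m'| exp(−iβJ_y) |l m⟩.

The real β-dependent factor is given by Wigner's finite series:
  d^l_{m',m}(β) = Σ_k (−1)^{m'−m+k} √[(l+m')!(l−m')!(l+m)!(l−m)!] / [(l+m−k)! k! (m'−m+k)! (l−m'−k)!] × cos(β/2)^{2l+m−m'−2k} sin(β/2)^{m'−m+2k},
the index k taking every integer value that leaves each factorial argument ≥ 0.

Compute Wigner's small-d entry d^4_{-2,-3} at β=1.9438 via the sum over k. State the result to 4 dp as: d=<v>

d^4_{-2,-3}(β=1.9438) via Wigner's sum:
Half-angle: c=0.563731, s=0.825958. N=√(2·720·1·5040)=2693.993318
The bounds max(0,m−m')=0 and min(l+m,l−m')=1 give 2 terms
  k=0: (−1)^1·2693.9933/(720)·0.5637^7·0.8260^1 = -0.055915
  k=1: (−1)^2·2693.9933/(240)·0.5637^5·0.8260^3 = +0.360097
d^4_{-2,-3}(1.9438) = -0.055915 +0.360097 = +0.304183

d=0.3042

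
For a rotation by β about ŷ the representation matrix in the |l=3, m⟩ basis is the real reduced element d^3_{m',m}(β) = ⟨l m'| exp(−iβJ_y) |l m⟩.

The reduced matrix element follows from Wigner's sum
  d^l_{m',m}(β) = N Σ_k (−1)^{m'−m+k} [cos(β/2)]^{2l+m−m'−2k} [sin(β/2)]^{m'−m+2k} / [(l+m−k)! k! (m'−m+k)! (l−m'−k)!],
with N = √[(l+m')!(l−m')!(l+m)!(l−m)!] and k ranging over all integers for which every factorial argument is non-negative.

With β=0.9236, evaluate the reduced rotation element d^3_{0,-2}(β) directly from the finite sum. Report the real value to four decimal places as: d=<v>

d^3_{0,-2}(β=0.9236) via Wigner's sum:
c=cos(0.9236/2)=0.895252, s=sin(0.9236/2)=0.445560; N=√[6·6·1·120]=65.726707
k: max(0,(-2)−(0))=0 … min(3+(-2),3−(0))=1
  k=0: (−1)^2·65.7267/(12)·0.8953^4·0.4456^2 = +0.698481
  k=1: (−1)^3·65.7267/(12)·0.8953^2·0.4456^4 = -0.173012
d^3_{0,-2}(0.9236) = +0.698481 -0.173012 = +0.525469

d=0.5255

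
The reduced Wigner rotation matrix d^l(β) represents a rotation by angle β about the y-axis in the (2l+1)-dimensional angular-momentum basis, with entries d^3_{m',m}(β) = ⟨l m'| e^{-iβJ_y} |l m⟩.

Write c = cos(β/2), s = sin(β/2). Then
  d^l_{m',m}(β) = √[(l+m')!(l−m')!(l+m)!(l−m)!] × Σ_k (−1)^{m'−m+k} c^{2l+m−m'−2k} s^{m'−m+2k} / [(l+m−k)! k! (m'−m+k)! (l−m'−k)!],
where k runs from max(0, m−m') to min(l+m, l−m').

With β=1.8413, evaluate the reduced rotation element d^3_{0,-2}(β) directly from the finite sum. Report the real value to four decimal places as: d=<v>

d^3_{0,-2}(β=1.8413) via Wigner's sum:
c=cos(1.8413/2)=0.605303, s=sin(1.8413/2)=0.795995; N=√[6·6·1·120]=65.726707
k∈{0,1} keeps every argument non-negative
  k=0: (−1)^2·65.7267/(12)·0.6053^4·0.7960^2 = +0.465878
  k=1: (−1)^3·65.7267/(12)·0.6053^2·0.7960^4 = -0.805653
d^3_{0,-2}(1.8413) = +0.465878 -0.805653 = -0.339775

d=-0.3398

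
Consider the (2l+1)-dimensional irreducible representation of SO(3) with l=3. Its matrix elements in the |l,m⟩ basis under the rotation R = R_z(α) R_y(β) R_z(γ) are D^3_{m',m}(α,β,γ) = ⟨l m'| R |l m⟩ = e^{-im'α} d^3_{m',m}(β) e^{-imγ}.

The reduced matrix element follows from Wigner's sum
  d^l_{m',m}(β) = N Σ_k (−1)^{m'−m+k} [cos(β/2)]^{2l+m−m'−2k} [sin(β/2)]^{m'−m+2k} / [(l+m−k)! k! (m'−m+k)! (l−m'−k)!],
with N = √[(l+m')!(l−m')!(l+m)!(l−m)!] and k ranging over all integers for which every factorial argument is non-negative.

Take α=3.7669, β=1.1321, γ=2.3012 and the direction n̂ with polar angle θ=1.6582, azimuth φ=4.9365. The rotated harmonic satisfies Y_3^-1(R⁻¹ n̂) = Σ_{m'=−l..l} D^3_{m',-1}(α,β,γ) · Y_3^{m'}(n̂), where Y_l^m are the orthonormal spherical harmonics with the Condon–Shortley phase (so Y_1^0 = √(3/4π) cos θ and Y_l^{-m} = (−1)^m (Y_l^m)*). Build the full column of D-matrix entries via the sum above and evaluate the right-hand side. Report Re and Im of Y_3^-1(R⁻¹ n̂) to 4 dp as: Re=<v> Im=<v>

Need the full column D^3_{m',-1} for m'=−3..3 at α=3.7669, β=1.1321, γ=2.3012.
cos(β/2)=0.844026, sin(β/2)=0.536302
d^3_{-3,-1}: single k=2 term ⇒ +0.565312;  D = +0.288349+0.486243i
d^3_{-2,-1}: k∈[1..2] ⇒ +0.726421 -0.586579 = +0.139843;  D = -0.128240-0.055771i
d^3_{-1,-1}: k∈[0..2] ⇒ +0.361522 -1.167703 +0.353591 = -0.452590;  D = -0.442162+0.096597i
d^3_{0,-1}: k∈[0..2] ⇒ -0.795755 +0.963848 -0.129716 = +0.038376;  D = -0.025604+0.028587i
d^3_{1,-1}: k∈[0..2] ⇒ +0.875778 -0.471455 +0.023793 = +0.428116;  D = +0.044911-0.425754i
d^3_{2,-1}: k∈[0..1] ⇒ -0.586579 +0.118414 = -0.468165;  D = -0.232707-0.406233i
d^3_{3,-1}: single k=0 term ⇒ +0.228242;  D = -0.207911-0.094167i
Y_3^{m'}(θ=1.6582,φ=4.9365) and Σ D·Y over m':
  (+0.2883+0.4862i)·(-0.2569-0.3227i)  (-0.1282-0.0558i)·(+0.0798-0.0384i)  (-0.4422+0.0966i)·(-0.0688-0.3019i)  (-0.0256+0.0286i)·(+0.0965+0.0000i)  (+0.0449-0.4258i)·(+0.0688-0.3019i)  (-0.2327-0.4062i)·(+0.0798+0.0384i)  (-0.2079-0.0942i)·(+0.2569-0.3227i)
Y_3^-1(R⁻¹ n̂) = -0.084646-0.129175i

Re=-0.0846 Im=-0.1292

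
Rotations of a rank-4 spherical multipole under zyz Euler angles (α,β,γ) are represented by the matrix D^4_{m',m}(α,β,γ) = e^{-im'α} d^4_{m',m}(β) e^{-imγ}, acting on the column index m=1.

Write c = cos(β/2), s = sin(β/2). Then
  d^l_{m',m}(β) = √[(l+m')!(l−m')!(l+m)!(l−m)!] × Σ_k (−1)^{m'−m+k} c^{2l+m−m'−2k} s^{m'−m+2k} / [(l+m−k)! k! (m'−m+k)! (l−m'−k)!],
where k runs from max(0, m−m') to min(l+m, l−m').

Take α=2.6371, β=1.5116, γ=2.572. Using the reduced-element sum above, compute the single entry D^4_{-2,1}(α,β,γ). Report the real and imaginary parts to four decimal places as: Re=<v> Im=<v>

Re=0.0807 Im=-0.0379

First d^4_{-2,1}(β=1.5116), then the phase factors e^{-i(-2)α} and e^{-i(1)γ}:
c=cos(1.5116/2)=0.727723, s=sin(1.5116/2)=0.685871; N=√[2·720·120·6]=1018.233765
The bounds max(0,m−m')=3 and min(l+m,l−m')=5 give 3 terms
  k=3: (−1)^0·1018.2338/(72)·0.7277^5·0.6859^3 = +0.931265
  k=4: (−1)^1·1018.2338/(48)·0.7277^3·0.6859^5 = -1.240844
  k=5: (−1)^2·1018.2338/(240)·0.7277^1·0.6859^7 = +0.220445
d^4_{-2,1}(1.5116) = +0.931265 -1.240844 +0.220445 = -0.089134
D = (+0.532720-0.846292i)·(-0.089134)·(-0.842121-0.539289i) = +0.080667-0.037917i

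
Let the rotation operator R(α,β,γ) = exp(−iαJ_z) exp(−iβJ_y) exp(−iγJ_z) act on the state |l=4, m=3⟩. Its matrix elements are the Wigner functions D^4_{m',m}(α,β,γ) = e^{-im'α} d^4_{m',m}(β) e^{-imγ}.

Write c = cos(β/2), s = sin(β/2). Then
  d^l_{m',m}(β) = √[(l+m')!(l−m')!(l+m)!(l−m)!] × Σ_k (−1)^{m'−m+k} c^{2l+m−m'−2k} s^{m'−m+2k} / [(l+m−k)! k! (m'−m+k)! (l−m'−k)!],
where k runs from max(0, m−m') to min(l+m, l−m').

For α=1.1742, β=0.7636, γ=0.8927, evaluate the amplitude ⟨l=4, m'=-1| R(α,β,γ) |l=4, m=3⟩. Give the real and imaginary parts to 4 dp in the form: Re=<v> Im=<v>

D^4_{-1,3}(1.1742,0.7636,0.8927) = e^{-i·-1·1.1742}·d^4_{-1,3}(0.7636)·e^{-i·3·0.8927}. Compute d first:
Half-angle: c=0.927995, s=0.372591. N=√(6·120·5040·1)=1904.940944
k: max(0,(3)−(-1))=4 … min(4+(3),4−(-1))=5
  k=4: (−1)^0·1904.9409/(144)·0.9280^4·0.3726^4 = +0.189075
  k=5: (−1)^1·1904.9409/(240)·0.9280^2·0.3726^6 = -0.018288
d^4_{-1,3}(0.7636) = +0.189075 -0.018288 = +0.170787
D = (+0.386281+0.922381i)·(+0.170787)·(-0.894496-0.447075i) = +0.011417-0.170405i

Re=0.0114 Im=-0.1704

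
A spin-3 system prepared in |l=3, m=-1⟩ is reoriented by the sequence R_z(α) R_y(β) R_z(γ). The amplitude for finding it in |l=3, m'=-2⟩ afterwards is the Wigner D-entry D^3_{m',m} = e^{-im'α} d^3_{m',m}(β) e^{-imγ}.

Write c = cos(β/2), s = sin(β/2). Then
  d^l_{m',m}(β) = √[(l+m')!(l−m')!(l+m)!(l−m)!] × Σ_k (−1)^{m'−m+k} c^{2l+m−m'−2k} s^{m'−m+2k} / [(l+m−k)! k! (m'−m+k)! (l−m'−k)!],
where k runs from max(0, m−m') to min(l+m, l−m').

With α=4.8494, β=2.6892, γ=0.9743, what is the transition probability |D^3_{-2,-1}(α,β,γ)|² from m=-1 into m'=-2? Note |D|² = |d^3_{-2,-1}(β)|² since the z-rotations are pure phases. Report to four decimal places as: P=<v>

First d^3_{-2,-1}(β=2.6892), then the phase factors e^{-i(-2)α} and e^{-i(-1)γ}:
Half-angle: c=0.224272, s=0.974527. N=√(1·120·2·24)=75.894664
k∈{1,2} keeps every argument non-negative
  k=1: (−1)^0·75.8947/(24)·0.2243^5·0.9745^1 = +0.001749
  k=2: (−1)^1·75.8947/(12)·0.2243^3·0.9745^3 = -0.066030
d^3_{-2,-1}(2.6892) = +0.001749 -0.066030 = -0.064281
|D^3_{-2,-1}|² = |d^3_{-2,-1}(β)|² = (-0.064281)² = 0.004132 (the z-rotation phases have unit modulus)

P=0.0041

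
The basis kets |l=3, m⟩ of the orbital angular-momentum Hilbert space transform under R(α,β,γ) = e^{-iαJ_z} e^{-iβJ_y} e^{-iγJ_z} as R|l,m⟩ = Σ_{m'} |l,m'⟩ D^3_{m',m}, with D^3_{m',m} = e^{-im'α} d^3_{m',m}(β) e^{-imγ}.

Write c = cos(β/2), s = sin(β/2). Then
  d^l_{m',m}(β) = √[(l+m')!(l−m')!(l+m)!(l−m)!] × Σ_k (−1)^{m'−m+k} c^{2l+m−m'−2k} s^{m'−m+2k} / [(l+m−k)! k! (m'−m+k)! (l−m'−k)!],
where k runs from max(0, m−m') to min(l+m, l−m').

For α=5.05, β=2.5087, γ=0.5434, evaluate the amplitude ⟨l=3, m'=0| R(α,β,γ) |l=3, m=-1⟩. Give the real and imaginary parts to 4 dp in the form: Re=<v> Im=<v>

D^3_{0,-1}(5.05,2.5087,0.5434) = e^{-i·0·5.05}·d^3_{0,-1}(2.5087)·e^{-i·-1·0.5434}. Compute d first:
Half-angle: c=0.311191, s=0.950347. N=√(6·6·2·24)=41.569219
Admissible k: 0..2 (factorial args all ≥0)
  k=0: (−1)^1·41.5692/(12)·0.3112^5·0.9503^1 = -0.009607
  k=1: (−1)^2·41.5692/(4)·0.3112^3·0.9503^3 = +0.268807
  k=2: (−1)^3·41.5692/(12)·0.3112^1·0.9503^5 = -0.835660
d^3_{0,-1}(2.5087) = -0.009607 +0.268807 -0.835660 = -0.576460
Phases: e^{-i·(0)·5.05}=+1.000000+0.000000i, e^{-i·(-1)·0.5434}=+0.855956+0.517049i ⇒ D=-0.493425-0.298058i

Re=-0.4934 Im=-0.2981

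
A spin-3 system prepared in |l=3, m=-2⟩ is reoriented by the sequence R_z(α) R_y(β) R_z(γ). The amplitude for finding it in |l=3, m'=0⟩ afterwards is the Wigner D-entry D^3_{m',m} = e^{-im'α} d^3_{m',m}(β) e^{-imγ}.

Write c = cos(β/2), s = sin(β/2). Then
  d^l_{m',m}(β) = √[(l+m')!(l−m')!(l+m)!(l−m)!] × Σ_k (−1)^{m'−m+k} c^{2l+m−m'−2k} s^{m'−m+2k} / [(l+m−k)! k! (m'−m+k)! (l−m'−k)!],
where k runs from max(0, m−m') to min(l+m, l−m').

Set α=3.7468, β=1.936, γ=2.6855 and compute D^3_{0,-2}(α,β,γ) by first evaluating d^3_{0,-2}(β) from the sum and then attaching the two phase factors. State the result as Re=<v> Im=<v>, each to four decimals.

Split into d^3_{0,-2}(β=1.936) × two z-phases.
Half-angle: c=0.566948, s=0.823753. N=√(6·6·1·120)=65.726707
k∈{0,1} keeps every argument non-negative
  k=0: (−1)^2·65.7267/(12)·0.5669^4·0.8238^2 = +0.383998
  k=1: (−1)^3·65.7267/(12)·0.5669^2·0.8238^4 = -0.810656
d^3_{0,-2}(1.936) = +0.383998 -0.810656 = -0.426658
Attach z-rotation phases: D = e^{-i(0)(3.7468)}·(-0.426658)·e^{-i(-2)(2.6855)} = -0.261123+0.337419i

Re=-0.2611 Im=0.3374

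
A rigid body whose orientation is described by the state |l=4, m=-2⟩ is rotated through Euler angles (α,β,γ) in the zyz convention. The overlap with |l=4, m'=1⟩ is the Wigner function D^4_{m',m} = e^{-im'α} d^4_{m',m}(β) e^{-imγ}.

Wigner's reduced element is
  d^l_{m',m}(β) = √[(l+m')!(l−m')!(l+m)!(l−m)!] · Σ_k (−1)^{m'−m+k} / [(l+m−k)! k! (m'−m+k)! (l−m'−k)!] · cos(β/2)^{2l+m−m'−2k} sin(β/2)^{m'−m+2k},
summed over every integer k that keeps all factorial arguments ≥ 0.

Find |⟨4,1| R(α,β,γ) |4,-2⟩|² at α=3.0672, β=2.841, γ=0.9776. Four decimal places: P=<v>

P=0.2710

D^4_{1,-2}(3.0672,2.841,0.9776) = e^{-i·1·3.0672}·d^4_{1,-2}(2.841)·e^{-i·-2·0.9776}. Compute d first:
With c≡cos(β/2)=0.149731 and s≡sin(β/2)=0.988727, N=[120·6·2·720]^{1/2}=1018.233765
k∈{0,1,2} keeps every argument non-negative
  k=0: (−1)^3·1018.2338/(72)·0.1497^5·0.9887^3 = -0.001029
  k=1: (−1)^4·1018.2338/(48)·0.1497^3·0.9887^5 = +0.067286
  k=2: (−1)^5·1018.2338/(240)·0.1497^1·0.9887^7 = -0.586790
d^4_{1,-2}(2.841) = -0.001029 +0.067286 -0.586790 = -0.520532
|D^4_{1,-2}|² = |d^4_{1,-2}(β)|² = (-0.520532)² = 0.270954 (the z-rotation phases have unit modulus)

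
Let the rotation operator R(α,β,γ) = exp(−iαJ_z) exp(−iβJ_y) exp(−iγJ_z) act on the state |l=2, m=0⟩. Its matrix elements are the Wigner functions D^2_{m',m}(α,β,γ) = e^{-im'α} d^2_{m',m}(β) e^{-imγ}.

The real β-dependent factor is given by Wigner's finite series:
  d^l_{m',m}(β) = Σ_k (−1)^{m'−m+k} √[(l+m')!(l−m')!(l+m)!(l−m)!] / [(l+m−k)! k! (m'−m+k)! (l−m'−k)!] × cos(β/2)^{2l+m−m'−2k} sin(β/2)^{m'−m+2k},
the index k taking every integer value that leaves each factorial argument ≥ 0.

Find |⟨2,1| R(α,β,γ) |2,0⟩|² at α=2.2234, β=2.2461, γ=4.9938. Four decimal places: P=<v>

D^2_{1,0}(2.2234,2.2461,4.9938) = e^{-i·1·2.2234}·d^2_{1,0}(2.2461)·e^{-i·0·4.9938}. Compute d first:
Half-angle: c=0.432935, s=0.901425. N=√(6·1·2·2)=4.898979
k∈{0,1} keeps every argument non-negative
  k=0: (−1)^1·4.8990/(2)·0.4329^3·0.9014^1 = -0.179173
  k=1: (−1)^2·4.8990/(2)·0.4329^1·0.9014^3 = +0.776761
d^2_{1,0}(2.2461) = -0.179173 +0.776761 = +0.597587
|D^2_{1,0}|² = |d^2_{1,0}(β)|² = (+0.597587)² = 0.357111 (the z-rotation phases have unit modulus)

P=0.3571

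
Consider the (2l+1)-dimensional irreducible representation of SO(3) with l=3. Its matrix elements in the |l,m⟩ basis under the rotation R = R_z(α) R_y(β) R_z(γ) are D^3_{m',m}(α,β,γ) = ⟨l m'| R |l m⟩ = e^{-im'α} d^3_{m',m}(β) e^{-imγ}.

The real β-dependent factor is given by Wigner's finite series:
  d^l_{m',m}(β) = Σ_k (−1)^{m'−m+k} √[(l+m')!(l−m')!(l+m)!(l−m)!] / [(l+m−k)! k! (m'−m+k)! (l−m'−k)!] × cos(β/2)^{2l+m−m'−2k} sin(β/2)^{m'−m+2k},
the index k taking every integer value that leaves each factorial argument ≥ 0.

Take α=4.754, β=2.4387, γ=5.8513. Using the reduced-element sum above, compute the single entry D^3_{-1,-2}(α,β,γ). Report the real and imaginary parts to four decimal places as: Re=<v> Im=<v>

First d^3_{-1,-2}(β=2.4387), then the phase factors e^{-i(-1)α} and e^{-i(-2)γ}:
Half-angle: c=0.344256, s=0.938876. N=√(2·24·1·120)=75.894664
The bounds max(0,m−m')=0 and min(l+m,l−m')=1 give 2 terms
  k=0: (−1)^1·75.8947/(24)·0.3443^5·0.9389^1 = -0.014355
  k=1: (−1)^2·75.8947/(12)·0.3443^3·0.9389^3 = +0.213550
d^3_{-1,-2}(2.4387) = -0.014355 +0.213550 = +0.199194
D = (+0.041599-0.999134i)·(+0.199194)·(+0.649575-0.760297i) = -0.145933-0.135580i

Re=-0.1459 Im=-0.1356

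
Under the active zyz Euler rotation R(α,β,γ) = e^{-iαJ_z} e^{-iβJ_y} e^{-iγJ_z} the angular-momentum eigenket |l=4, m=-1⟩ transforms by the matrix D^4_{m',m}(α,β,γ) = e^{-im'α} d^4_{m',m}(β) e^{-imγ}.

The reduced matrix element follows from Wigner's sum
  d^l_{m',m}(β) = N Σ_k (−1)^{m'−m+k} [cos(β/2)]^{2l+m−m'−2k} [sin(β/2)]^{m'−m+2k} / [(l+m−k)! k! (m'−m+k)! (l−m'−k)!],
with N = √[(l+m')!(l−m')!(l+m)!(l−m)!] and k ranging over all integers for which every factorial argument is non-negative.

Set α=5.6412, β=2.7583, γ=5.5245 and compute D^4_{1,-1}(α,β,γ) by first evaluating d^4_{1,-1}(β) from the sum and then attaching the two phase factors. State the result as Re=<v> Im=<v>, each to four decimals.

Re=-0.4089 Im=0.0479

First d^4_{1,-1}(β=2.7583), then the phase factors e^{-i(1)α} and e^{-i(-1)γ}:
With c≡cos(β/2)=0.190475 and s≡sin(β/2)=0.981692, N=[120·6·6·120]^{1/2}=720.000000
The bounds max(0,m−m')=0 and min(l+m,l−m')=3 give 4 terms
  k=0: (−1)^2·720.0000/(72)·0.1905^6·0.9817^2 = +0.000460
  k=1: (−1)^3·720.0000/(24)·0.1905^4·0.9817^4 = -0.036676
  k=2: (−1)^4·720.0000/(48)·0.1905^2·0.9817^6 = +0.487102
  k=3: (−1)^5·720.0000/(720)·0.1905^0·0.9817^8 = -0.862585
d^4_{1,-1}(2.7583) = +0.000460 -0.036676 +0.487102 -0.862585 = -0.411698
Attach z-rotation phases: D = e^{-i(1)(5.6412)}·(-0.411698)·e^{-i(-1)(5.5245)} = -0.408898+0.047936i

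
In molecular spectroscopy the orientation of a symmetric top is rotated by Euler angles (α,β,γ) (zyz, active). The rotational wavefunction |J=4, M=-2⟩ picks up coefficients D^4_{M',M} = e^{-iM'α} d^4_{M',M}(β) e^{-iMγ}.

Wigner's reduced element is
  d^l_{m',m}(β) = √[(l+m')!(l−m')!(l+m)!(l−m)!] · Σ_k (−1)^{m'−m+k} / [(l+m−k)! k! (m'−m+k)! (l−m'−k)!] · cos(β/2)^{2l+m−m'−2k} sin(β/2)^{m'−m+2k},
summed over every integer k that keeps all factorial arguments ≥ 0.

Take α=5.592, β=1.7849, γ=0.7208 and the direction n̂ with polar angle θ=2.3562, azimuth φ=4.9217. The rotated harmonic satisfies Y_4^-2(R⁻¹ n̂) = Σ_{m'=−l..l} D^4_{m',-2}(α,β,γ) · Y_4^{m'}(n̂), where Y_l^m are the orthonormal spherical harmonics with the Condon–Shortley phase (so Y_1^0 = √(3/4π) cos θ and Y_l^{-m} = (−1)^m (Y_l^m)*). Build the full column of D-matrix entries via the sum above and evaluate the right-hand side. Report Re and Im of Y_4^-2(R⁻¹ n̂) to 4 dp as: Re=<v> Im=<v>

Need the full column D^4_{m',-2} for m'=−4..4 at α=5.592, β=1.7849, γ=0.7208.
cos(β/2)=0.627506, sin(β/2)=0.778611
d^4_{-4,-2}: single k=2 term ⇒ +0.195853;  D = +0.048010-0.189877i
d^4_{-3,-2}: k∈[1..2] ⇒ +0.111612 -0.515511 = -0.403899;  D = -0.325896+0.238593i
d^4_{-2,-2}: k∈[0..2] ⇒ +0.024041 -0.444152 +0.854765 = +0.434654;  D = +0.433892+0.025729i
d^4_{-1,-2}: k∈[0..2] ⇒ -0.126556 +0.974225 -0.999939 = -0.152270;  D = -0.111371-0.103839i
d^4_{0,-2}: k∈[0..2] ⇒ +0.351133 -1.441603 +0.832305 = -0.258165;  D = -0.033261-0.256014i
d^4_{1,-2}: k∈[0..2] ⇒ -0.649483 +1.499908 -0.461849 = +0.388576;  D = -0.207060+0.328812i
d^4_{2,-2}: k∈[0..2] ⇒ +0.854765 -1.052791 +0.135072 = -0.062954;  D = +0.059805-0.019661i
d^4_{3,-2}: k∈[0..1] ⇒ -0.793677 +0.407312 = -0.386364;  D = +0.359718+0.140998i
d^4_{4,-2}: single k=0 term ⇒ +0.464237;  D = -0.225027-0.406053i
Y_4^{m'}(θ=2.3562,φ=4.9217) and Σ D·Y over m':
  (+0.0480-0.1899i)·(+0.0741-0.0822i)  (-0.3259+0.2386i)·(+0.1838+0.2532i)  (+0.4339+0.0257i)·(-0.3820+0.1700i)  (-0.1114-0.1038i)·(-0.0246-0.1157i)  (-0.0333-0.2560i)·(-0.3438+0.0000i)  (-0.2071+0.3288i)·(+0.0246-0.1157i)  (+0.0598-0.0197i)·(-0.3820-0.1700i)  (+0.3597+0.1410i)·(-0.1838+0.2532i)  (-0.2250-0.4061i)·(+0.0741+0.0822i)
Y_4^-2(R⁻¹ n̂) = -0.378723+0.156691i

Re=-0.3787 Im=0.1567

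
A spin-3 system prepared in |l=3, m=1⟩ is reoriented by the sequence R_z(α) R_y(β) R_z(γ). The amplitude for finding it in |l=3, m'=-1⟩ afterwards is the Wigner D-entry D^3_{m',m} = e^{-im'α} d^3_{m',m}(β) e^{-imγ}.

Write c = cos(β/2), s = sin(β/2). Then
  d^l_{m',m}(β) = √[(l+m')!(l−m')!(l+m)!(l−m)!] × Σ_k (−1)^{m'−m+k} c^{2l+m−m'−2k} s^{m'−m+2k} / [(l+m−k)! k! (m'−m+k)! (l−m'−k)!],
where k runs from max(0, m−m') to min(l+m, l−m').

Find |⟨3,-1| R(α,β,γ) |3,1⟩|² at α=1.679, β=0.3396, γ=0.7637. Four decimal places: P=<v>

First d^3_{-1,1}(β=0.3396), then the phase factors e^{-i(-1)α} and e^{-i(1)γ}:
With c≡cos(β/2)=0.985619 and s≡sin(β/2)=0.168985, N=[2·24·24·2]^{1/2}=48.000000
The bounds max(0,m−m')=2 and min(l+m,l−m')=4 give 3 terms
  k=2: (−1)^0·48.0000/(8)·0.9856^4·0.1690^2 = +0.161690
  k=3: (−1)^1·48.0000/(6)·0.9856^2·0.1690^4 = -0.006337
  k=4: (−1)^2·48.0000/(48)·0.9856^0·0.1690^6 = +0.000023
d^3_{-1,1}(0.3396) = +0.161690 -0.006337 +0.000023 = +0.155376
|D^3_{-1,1}|² = |d^3_{-1,1}(β)|² = (+0.155376)² = 0.024142 (the z-rotation phases have unit modulus)

P=0.0241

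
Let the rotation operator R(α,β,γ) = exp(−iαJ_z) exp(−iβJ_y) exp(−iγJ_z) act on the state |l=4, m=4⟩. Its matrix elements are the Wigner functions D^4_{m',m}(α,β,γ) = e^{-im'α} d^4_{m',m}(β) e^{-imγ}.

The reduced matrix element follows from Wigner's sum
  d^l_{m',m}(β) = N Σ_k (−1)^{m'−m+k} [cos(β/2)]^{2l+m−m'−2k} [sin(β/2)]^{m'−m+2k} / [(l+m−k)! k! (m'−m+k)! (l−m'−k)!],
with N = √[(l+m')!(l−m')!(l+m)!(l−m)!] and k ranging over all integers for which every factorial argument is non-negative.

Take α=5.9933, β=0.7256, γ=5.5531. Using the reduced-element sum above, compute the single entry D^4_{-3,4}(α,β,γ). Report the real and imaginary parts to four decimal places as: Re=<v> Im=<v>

First d^4_{-3,4}(β=0.7256), then the phase factors e^{-i(-3)α} and e^{-i(4)γ}:
With c≡cos(β/2)=0.934907 and s≡sin(β/2)=0.354893, N=[1·5040·40320·1]^{1/2}=14255.272709
k∈{7} keeps every argument non-negative
  k=7: (−1)^0·14255.2727/(5040)·0.9349^1·0.3549^7 = +0.001875
d^4_{-3,4}(0.7256) = +0.001875
Attach z-rotation phases: D = e^{-i(-3)(5.9933)}·(+0.001875)·e^{-i(4)(5.5531)} = -0.000866+0.001663i

Re=-0.0009 Im=0.0017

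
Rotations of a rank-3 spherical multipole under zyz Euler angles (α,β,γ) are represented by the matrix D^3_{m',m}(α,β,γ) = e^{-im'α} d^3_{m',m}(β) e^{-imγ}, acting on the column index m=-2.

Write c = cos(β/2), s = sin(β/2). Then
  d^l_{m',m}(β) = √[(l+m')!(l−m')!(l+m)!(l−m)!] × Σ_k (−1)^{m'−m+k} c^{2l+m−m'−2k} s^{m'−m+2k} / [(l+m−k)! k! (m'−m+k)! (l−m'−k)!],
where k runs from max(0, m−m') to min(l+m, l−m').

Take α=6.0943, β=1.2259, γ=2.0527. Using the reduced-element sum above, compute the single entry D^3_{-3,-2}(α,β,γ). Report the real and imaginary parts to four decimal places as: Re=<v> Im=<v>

First d^3_{-3,-2}(β=1.2259), then the phase factors e^{-i(-3)α} and e^{-i(-2)γ}:
Half-angle: c=0.817954, s=0.575283. N=√(1·720·1·120)=293.938769
k: max(0,(-2)−(-3))=1 … min(3+(-2),3−(-3))=1
  k=1: (−1)^0·293.9388/(120)·0.8180^5·0.5753^1 = +0.515944
d^3_{-3,-2}(1.2259) = +0.515944
D = (+0.843701-0.536814i)·(+0.515944)·(-0.570397-0.821369i) = -0.475787-0.199564i

Re=-0.4758 Im=-0.1996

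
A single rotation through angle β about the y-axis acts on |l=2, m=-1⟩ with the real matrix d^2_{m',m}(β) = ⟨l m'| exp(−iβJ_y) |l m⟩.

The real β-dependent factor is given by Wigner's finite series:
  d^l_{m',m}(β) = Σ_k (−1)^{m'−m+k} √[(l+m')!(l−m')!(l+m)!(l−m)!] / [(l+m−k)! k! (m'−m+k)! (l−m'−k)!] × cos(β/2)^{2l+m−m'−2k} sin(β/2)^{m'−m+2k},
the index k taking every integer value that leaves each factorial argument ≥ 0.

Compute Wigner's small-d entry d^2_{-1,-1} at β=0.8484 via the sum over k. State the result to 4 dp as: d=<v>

d=0.2678

d^2_{-1,-1}(β=0.8484) via Wigner's sum:
Half-angle: c=0.911368, s=0.411592. N=√(1·6·1·6)=6.000000
The bounds max(0,m−m')=0 and min(l+m,l−m')=1 give 2 terms
  k=0: (−1)^0·6.0000/(6)·0.9114^4·0.4116^0 = +0.689883
  k=1: (−1)^1·6.0000/(2)·0.9114^2·0.4116^2 = -0.422126
d^2_{-1,-1}(0.8484) = +0.689883 -0.422126 = +0.267757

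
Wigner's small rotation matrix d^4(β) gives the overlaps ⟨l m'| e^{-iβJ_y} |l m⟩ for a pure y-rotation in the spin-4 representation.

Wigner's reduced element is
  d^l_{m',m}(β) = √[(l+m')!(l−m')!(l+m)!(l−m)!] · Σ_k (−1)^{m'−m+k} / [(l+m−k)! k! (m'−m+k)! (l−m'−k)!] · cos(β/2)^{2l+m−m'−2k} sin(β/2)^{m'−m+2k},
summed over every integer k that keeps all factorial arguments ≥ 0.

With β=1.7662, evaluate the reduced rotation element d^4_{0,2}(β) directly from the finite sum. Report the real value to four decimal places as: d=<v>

d=-0.2800

d^4_{0,2}(β=1.7662) via Wigner's sum:
With c≡cos(β/2)=0.634759 and s≡sin(β/2)=0.772710, N=[24·24·720·2]^{1/2}=910.735966
k∈{2,3,4} keeps every argument non-negative
  k=2: (−1)^0·910.7360/(96)·0.6348^6·0.7727^2 = +0.370516
  k=3: (−1)^1·910.7360/(36)·0.6348^4·0.7727^4 = -1.464171
  k=4: (−1)^2·910.7360/(96)·0.6348^2·0.7727^6 = +0.813653
d^4_{0,2}(1.7662) = +0.370516 -1.464171 +0.813653 = -0.280002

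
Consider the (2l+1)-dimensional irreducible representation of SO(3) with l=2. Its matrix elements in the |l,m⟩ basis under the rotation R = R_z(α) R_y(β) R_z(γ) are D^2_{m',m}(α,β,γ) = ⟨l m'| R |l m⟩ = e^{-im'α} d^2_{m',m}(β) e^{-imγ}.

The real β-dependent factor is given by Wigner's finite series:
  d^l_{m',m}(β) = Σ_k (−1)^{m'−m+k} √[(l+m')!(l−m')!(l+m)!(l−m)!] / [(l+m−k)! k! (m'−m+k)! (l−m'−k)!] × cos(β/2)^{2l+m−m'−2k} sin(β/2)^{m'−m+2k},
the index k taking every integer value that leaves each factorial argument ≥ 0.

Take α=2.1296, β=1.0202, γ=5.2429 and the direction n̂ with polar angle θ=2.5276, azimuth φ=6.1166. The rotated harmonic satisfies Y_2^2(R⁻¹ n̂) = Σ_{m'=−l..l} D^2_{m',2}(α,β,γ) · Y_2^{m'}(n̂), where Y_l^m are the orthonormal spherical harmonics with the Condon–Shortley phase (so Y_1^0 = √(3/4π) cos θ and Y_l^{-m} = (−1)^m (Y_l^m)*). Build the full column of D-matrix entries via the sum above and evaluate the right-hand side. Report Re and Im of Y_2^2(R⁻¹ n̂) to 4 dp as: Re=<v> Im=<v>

Re=0.1329 Im=0.1012

Need the full column D^2_{m',2} for m'=−2..2 at α=2.1296, β=1.0202, γ=5.2429.
cos(β/2)=0.872696, sin(β/2)=0.488265
d^2_{-2,2}: single k=4 term ⇒ +0.056836;  D = +0.056745+0.003214i
d^2_{-1,2}: single k=3 term ⇒ +0.203169;  D = -0.097800-0.178081i
d^2_{0,2}: single k=2 term ⇒ +0.444746;  D = -0.217027+0.388198i
d^2_{1,2}: single k=1 term ⇒ +0.649043;  D = +0.648263-0.031809i
d^2_{2,2}: single k=0 term ⇒ +0.580031;  D = -0.331250-0.476140i
Y_2^{m'}(θ=2.5276,φ=6.1166) and Σ D·Y over m':
  (+0.0567+0.0032i)·(+0.1212+0.0419i)  (-0.0978-0.1781i)·(-0.3588-0.0603i)  (-0.2170+0.3882i)·(+0.3167+0.0000i)  (+0.6483-0.0318i)·(+0.3588-0.0603i)  (-0.3312-0.4761i)·(+0.1212-0.0419i)
Y_2^2(R⁻¹ n̂) = +0.132900+0.101187i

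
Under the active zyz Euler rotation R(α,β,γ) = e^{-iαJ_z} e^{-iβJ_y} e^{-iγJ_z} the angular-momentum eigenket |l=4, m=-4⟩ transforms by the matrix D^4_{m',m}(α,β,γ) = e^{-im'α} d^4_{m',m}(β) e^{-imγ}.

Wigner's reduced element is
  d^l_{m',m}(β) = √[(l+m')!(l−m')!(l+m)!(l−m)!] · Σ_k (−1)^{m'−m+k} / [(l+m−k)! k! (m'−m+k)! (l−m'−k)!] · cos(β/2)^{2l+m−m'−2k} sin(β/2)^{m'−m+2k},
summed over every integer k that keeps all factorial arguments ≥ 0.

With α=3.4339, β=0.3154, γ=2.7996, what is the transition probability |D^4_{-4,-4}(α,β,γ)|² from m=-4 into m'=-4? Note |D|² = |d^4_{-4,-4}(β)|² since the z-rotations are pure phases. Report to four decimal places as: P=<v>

P=0.8189

D^4_{-4,-4}(3.4339,0.3154,2.7996) = e^{-i·-4·3.4339}·d^4_{-4,-4}(0.3154)·e^{-i·-4·2.7996}. Compute d first:
With c≡cos(β/2)=0.987591 and s≡sin(β/2)=0.157047, N=[1·40320·1·40320]^{1/2}=40320.000000
The bounds max(0,m−m')=0 and min(l+m,l−m')=0 give 1 term
  k=0: (−1)^0·40320.0000/(40320)·0.9876^8·0.1570^0 = +0.904935
d^4_{-4,-4}(0.3154) = +0.904935
|D^4_{-4,-4}|² = |d^4_{-4,-4}(β)|² = (+0.904935)² = 0.818907 (the z-rotation phases have unit modulus)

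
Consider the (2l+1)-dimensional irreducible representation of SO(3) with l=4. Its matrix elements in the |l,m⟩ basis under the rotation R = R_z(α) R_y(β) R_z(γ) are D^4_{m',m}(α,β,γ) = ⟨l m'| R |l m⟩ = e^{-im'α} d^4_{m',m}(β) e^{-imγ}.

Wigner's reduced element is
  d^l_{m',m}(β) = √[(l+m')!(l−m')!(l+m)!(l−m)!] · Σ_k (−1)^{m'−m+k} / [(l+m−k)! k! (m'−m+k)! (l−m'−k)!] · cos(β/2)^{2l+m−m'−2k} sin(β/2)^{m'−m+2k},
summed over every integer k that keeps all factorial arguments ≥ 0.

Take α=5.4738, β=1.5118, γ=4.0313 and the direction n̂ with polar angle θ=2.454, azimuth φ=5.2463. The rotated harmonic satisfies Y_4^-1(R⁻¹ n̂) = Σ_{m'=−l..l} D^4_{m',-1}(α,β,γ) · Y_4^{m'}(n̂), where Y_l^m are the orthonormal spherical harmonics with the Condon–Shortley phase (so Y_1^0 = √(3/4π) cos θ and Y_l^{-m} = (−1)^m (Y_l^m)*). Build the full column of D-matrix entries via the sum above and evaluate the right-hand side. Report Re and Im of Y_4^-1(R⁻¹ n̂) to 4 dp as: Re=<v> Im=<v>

Need the full column D^4_{m',-1} for m'=−4..4 at α=5.4738, β=1.5118, γ=4.0313.
cos(β/2)=0.727654, sin(β/2)=0.685944
d^4_{-4,-1}: single k=3 term ⇒ +0.492704;  D = +0.345469+0.351295i
d^4_{-3,-1}: k∈[2..3] ⇒ +0.554369 -0.821059 = -0.266690;  D = +0.008625-0.266550i
d^4_{-2,-1}: k∈[1..3] ⇒ +0.314341 -1.396683 +0.827434 = -0.254908;  D = +0.190110-0.169813i
d^4_{-1,-1}: k∈[0..3] ⇒ +0.078596 -1.047658 +1.861986 -0.551546 = +0.341378;  D = -0.340277-0.027391i
d^4_{0,-1}: k∈[0..3] ⇒ -0.331345 +1.766680 -1.569946 +0.232520 = +0.097910;  D = -0.061648-0.076065i
d^4_{1,-1}: k∈[0..3] ⇒ +0.698439 -1.861986 +0.827319 -0.049013 = -0.385240;  D = -0.049289+0.382074i
d^4_{2,-1}: k∈[0..2] ⇒ -0.931122 +1.241151 -0.220588 = +0.089441;  D = +0.072106-0.052919i
d^4_{3,-1}: k∈[0..1] ⇒ +0.821059 -0.437776 = +0.383282;  D = +0.377343+0.067212i
d^4_{4,-1}: single k=0 term ⇒ -0.437837;  D = -0.241825-0.364996i
Y_4^{m'}(θ=2.454,φ=5.2463) and Σ D·Y over m':
  (+0.3455+0.3513i)·(-0.0384-0.0607i)  (+0.0086-0.2666i)·(+0.2472-0.0076i)  (+0.1901-0.1698i)·(-0.2066+0.3755i)  (-0.3403-0.0274i)·(-0.1394-0.2357i)  (-0.0616-0.0761i)·(-0.2574+0.0000i)  (-0.0493+0.3821i)·(+0.1394-0.2357i)  (+0.0721-0.0529i)·(-0.2066-0.3755i)  (+0.3773+0.0672i)·(-0.2472-0.0076i)  (-0.2418-0.3650i)·(-0.0384+0.0607i)
Y_4^-1(R⁻¹ n̂) = +0.076564+0.138263i

Re=0.0766 Im=0.1383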